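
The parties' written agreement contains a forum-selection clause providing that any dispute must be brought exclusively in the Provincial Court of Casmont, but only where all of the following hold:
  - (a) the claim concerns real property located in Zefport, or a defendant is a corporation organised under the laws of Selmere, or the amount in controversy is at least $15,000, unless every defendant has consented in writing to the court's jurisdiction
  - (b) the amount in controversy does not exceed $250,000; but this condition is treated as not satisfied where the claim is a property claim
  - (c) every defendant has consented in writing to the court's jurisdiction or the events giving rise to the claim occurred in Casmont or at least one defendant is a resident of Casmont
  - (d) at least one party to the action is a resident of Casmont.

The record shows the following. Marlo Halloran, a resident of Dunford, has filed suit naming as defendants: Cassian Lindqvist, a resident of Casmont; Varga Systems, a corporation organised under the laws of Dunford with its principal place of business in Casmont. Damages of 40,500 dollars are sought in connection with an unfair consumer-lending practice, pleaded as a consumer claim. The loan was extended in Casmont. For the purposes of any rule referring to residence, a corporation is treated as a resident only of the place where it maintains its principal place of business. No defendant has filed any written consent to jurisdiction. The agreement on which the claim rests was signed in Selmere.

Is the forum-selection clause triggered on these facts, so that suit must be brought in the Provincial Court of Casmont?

The Provincial Court of Casmont:
  (a) The amount in controversy is 40,500 dollars, which meets the 15,000 dollars floor, so this disjunct is met. Condition met.
  (b) The amount in controversy is $40,500, within the $250,000 ceiling. The exception is not triggered, since the claim is a consumer claim, not a property claim. Satisfied.
  (c) The operative events occurred in Casmont, which satisfies one of the alternatives. Satisfied.
  (d) Cassian Lindqvist resides in Casmont. Satisfied.
  → The clause applies.

Yes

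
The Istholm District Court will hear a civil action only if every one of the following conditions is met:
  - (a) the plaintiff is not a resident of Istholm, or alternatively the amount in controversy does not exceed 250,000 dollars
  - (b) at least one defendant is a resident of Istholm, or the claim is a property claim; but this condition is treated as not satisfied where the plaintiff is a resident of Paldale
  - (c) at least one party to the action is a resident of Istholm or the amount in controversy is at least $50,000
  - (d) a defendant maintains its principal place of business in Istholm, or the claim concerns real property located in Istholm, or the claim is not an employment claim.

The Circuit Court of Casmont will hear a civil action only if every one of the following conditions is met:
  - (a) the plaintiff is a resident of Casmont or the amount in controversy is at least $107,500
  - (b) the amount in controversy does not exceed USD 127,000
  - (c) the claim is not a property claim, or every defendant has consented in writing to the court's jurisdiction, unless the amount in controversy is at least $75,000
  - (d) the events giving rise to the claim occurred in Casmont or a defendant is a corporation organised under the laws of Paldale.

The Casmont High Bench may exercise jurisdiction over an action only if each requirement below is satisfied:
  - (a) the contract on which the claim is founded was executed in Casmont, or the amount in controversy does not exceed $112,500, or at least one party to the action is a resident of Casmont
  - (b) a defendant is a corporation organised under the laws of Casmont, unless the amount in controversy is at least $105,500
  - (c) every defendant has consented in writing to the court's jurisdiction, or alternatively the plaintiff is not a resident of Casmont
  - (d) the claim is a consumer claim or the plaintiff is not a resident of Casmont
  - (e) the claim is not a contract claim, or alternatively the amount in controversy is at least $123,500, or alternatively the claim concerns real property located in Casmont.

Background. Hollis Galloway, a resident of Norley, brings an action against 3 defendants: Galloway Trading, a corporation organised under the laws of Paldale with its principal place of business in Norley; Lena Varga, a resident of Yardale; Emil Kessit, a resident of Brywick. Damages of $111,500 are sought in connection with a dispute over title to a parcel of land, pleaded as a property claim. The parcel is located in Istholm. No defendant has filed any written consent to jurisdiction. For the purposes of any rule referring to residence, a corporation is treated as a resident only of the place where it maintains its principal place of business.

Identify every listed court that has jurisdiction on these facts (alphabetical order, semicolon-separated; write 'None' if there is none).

the Casmont High Bench; the Circuit Court of Casmont; the Istholm District Court

The Istholm District Court:
  (a) The plaintiff resides in Norley, which is not Istholm, which satisfies one of the alternatives. Met.
  (b) The claim is a property claim, which satisfies one of the alternatives. The exception is not triggered, since the plaintiff resides in Norley, not Paldale. Condition met.
  (c) The amount in controversy is USD 111,500, which meets the $50,000 floor, so this disjunct is met. Met.
  (d) The property lies in Istholm, which satisfies one of the alternatives. Condition met.
  → Jurisdiction lies.
The Circuit Court of Casmont:
  (a) The amount in controversy is USD 111,500, which meets the USD 107,500 floor, so this disjunct is met. Met.
  (b) The amount in controversy is USD 111,500, within the $127,000 ceiling. Satisfied.
  (c) The claim is a property claim; no such written consent has been filed — every alternative fails. However, the amount in controversy is 111,500 dollars, which meets the USD 75,000 floor, so the 'unless' proviso supplies this condition. Met.
  (d) Galloway Trading is organised under the laws of Paldale, which satisfies one of the alternatives. Condition met.
  → The court has jurisdiction.
The Casmont High Bench:
  (a) The amount in controversy is 111,500 dollars, within the USD 112,500 ceiling, so one alternative holds. Condition met.
  (b) The corporate defendant(s) are organised in Paldale, not Casmont. The proviso rescues it, though: the amount in controversy is $111,500, which meets the USD 105,500 floor. Condition met.
  (c) The plaintiff resides in Norley, which is not Casmont — that alternative is enough. Satisfied.
  (d) The plaintiff resides in Norley, which is not Casmont, so this disjunct is met. Condition met.
  (e) The claim is a property claim, not a contract claim, which satisfies one of the alternatives. Satisfied.
  → Jurisdiction lies.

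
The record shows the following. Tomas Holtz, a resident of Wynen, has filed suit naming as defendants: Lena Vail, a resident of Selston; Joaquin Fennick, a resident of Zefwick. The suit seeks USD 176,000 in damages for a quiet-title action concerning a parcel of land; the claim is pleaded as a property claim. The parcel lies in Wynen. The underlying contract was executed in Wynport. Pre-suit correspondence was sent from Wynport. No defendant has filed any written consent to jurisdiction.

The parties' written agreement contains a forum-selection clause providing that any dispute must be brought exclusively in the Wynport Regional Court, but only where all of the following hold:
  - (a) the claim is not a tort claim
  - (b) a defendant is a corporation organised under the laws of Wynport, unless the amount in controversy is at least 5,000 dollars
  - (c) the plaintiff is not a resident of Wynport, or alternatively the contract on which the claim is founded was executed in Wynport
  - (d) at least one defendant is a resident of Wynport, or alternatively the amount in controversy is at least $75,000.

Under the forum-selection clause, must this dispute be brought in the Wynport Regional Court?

Yes

The Wynport Regional Court:
  (a) The claim is a property claim, not a tort claim. Satisfied.
  (b) No defendant is a corporation. But the amount in controversy is USD 176,000, which meets the $5,000 floor, and the 'unless' clause therefore excuses the requirement. Met.
  (c) The plaintiff resides in Wynen, which is not Wynport — that alternative is enough. Condition met.
  (d) The amount in controversy is $176,000, which meets the USD 75,000 floor, so this disjunct is met. Condition met.
  → The clause applies.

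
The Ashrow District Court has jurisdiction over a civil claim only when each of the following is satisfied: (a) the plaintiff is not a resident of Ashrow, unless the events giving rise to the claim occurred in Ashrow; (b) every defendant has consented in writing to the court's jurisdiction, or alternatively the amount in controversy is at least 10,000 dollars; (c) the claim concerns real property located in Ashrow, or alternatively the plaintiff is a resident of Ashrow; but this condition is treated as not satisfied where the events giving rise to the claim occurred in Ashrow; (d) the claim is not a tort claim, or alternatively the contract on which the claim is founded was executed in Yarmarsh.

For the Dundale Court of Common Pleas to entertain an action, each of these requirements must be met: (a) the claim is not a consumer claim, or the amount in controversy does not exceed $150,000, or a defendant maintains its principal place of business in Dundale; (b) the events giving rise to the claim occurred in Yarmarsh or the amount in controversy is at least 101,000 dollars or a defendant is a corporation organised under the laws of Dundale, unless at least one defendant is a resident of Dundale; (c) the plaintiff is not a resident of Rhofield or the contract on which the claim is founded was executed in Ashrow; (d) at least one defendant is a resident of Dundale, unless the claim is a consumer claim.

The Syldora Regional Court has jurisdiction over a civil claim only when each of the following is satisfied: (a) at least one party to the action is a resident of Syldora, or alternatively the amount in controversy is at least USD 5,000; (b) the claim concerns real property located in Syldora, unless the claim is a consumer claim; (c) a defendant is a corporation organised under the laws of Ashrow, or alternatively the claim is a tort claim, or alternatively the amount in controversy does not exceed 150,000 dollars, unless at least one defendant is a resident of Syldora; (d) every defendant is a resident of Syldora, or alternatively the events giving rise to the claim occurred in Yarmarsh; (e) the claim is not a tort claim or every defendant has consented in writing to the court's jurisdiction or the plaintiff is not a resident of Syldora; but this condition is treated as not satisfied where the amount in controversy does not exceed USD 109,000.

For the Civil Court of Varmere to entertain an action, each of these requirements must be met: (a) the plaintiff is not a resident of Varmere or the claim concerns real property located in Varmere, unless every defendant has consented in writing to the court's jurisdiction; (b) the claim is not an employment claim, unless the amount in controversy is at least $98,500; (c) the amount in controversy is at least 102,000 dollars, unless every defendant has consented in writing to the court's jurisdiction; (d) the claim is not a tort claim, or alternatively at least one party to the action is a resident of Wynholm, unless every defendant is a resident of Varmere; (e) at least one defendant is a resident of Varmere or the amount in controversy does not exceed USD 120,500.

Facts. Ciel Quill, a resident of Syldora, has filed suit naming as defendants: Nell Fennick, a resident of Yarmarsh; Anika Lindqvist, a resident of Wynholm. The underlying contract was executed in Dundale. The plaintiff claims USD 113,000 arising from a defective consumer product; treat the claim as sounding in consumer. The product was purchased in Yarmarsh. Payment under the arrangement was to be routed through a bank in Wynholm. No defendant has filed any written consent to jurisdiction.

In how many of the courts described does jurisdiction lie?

3

The Ashrow District Court:
  (a) The plaintiff resides in Syldora, which is not Ashrow. Condition met.
  (b) The amount in controversy is $113,000, which meets the 10,000 dollars floor, which satisfies one of the alternatives. Satisfied.
  (c) The claim does not concern real property; the plaintiff resides in Syldora, not Ashrow — every alternative fails. Not met.
  (d) The claim is a consumer claim, not a tort claim, so one alternative holds. Met.
  → The court lacks jurisdiction.
The Dundale Court of Common Pleas:
  (a) The amount in controversy is USD 113,000, within the USD 150,000 ceiling, so one alternative holds. Satisfied.
  (b) The operative events occurred in Yarmarsh, which satisfies one of the alternatives. Condition met.
  (c) The plaintiff resides in Syldora, which is not Rhofield, which satisfies one of the alternatives. Met.
  (d) No defendant resides in Dundale (they reside in Yarmarsh, Wynholm). The proviso rescues it, though: the claim is a consumer claim. Met.
  → All conditions met; jurisdiction exists.
The Syldora Regional Court:
  (a) Ciel Quill resides in Syldora, so this disjunct is met. Met.
  (b) The claim does not concern real property. The proviso rescues it, though: the claim is a consumer claim. Condition met.
  (c) The amount in controversy is 113,000 dollars, within the 150,000 dollars ceiling, so this disjunct is met. Condition met.
  (d) The operative events occurred in Yarmarsh, which satisfies one of the alternatives. Condition met.
  (e) The claim is a consumer claim, not a tort claim, so this disjunct is met. And the carve-out is inapplicable — the amount in controversy is 113,000 dollars, above the USD 109,000 ceiling. Met.
  → Every requirement is satisfied — jurisdiction.
The Civil Court of Varmere:
  (a) The plaintiff resides in Syldora, which is not Varmere, which satisfies one of the alternatives. Met.
  (b) The claim is a consumer claim, not an employment claim. Met.
  (c) The amount in controversy is $113,000, which meets the $102,000 floor. Condition met.
  (d) The claim is a consumer claim, not a tort claim, so one alternative holds. Satisfied.
  (e) The amount in controversy is 113,000 dollars, within the $120,500 ceiling — that alternative is enough. Satisfied.
  → All conditions met; jurisdiction exists.
Courts with jurisdiction: the Dundale Court of Common Pleas, the Syldora Regional Court, the Civil Court of Varmere — 3 in total.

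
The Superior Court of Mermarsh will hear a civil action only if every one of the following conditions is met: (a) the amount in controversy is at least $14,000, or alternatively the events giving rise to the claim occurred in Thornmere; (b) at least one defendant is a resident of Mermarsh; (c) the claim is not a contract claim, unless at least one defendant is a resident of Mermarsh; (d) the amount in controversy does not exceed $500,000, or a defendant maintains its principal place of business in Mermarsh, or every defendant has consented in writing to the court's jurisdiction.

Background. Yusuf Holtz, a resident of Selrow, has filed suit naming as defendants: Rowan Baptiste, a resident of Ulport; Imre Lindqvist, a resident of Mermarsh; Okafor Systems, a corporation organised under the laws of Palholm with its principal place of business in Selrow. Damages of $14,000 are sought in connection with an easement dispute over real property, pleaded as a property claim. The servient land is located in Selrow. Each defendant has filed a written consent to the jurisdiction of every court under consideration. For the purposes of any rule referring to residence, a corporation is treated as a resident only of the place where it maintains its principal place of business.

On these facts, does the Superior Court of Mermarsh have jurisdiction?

Yes

The Superior Court of Mermarsh:
  (a) The amount in controversy is $14,000, which meets the $14,000 floor, so this disjunct is met. Satisfied.
  (b) Imre Lindqvist resides in Mermarsh. Met.
  (c) The claim is a property claim, not a contract claim. Met.
  (d) The amount in controversy is 14,000 dollars, within the USD 500,000 ceiling — that alternative is enough. Condition met.
  → Every requirement is satisfied — jurisdiction.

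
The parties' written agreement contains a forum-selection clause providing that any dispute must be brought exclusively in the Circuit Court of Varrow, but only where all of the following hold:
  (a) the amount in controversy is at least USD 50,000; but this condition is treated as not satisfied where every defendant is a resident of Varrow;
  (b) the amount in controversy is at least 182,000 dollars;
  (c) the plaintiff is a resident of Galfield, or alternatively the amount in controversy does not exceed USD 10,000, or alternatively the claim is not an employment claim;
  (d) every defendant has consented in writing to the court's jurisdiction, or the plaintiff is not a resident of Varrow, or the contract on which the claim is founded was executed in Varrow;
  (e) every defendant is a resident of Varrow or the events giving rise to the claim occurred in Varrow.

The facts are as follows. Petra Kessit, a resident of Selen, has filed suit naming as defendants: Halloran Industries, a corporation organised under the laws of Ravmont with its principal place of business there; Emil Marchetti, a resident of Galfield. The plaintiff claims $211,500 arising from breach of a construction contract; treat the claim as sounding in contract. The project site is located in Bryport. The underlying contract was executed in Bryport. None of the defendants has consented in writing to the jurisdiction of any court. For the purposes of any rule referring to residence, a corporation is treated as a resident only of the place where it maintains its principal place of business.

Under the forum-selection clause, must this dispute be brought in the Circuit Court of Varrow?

No

The Circuit Court of Varrow:
  (a) The amount in controversy is 211,500 dollars, which meets the 50,000 dollars floor. And the carve-out is inapplicable — the defendants reside as follows — Halloran Industries in Ravmont, Emil Marchetti in Galfield — not all in Varrow. Met.
  (b) The amount in controversy is USD 211,500, which meets the 182,000 dollars floor. Satisfied.
  (c) The claim is a contract claim, not an employment claim, so one alternative holds. Satisfied.
  (d) The plaintiff resides in Selen, which is not Varrow, so this disjunct is met. Satisfied.
  (e) The defendants reside as follows — Halloran Industries in Ravmont, Emil Marchetti in Galfield — not all in Varrow; the operative events occurred in Bryport, not Varrow — none of the alternatives is met. Not satisfied.
  → The clause does not apply.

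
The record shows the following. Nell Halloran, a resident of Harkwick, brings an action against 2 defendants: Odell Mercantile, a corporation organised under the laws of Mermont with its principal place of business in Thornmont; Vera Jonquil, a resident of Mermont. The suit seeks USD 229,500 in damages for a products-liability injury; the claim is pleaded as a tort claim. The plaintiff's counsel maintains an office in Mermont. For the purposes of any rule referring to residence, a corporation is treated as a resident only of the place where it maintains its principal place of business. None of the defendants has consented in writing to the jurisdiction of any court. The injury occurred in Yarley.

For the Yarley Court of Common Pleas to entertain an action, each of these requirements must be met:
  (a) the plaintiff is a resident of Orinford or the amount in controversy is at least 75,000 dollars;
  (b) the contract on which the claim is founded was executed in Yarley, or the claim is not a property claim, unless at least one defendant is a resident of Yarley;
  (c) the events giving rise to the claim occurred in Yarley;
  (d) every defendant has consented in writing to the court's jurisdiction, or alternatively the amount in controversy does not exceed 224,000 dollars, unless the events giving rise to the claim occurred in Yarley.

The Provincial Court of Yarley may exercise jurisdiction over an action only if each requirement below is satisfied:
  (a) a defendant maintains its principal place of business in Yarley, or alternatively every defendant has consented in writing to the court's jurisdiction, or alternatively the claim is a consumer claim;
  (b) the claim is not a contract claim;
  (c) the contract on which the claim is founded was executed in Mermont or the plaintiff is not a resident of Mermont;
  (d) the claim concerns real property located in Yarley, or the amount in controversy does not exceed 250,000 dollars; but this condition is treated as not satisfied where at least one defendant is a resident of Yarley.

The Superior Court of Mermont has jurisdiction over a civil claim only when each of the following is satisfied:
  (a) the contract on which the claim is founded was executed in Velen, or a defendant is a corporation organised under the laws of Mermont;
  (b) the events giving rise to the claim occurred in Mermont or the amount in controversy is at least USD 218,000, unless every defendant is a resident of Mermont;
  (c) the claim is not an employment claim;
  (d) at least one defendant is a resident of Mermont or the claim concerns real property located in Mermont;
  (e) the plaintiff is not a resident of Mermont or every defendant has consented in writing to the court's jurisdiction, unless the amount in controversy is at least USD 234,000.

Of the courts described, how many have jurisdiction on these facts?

The Yarley Court of Common Pleas:
  (a) The amount in controversy is 229,500 dollars, which meets the USD 75,000 floor, so this disjunct is met. Condition met.
  (b) The claim is a tort claim, not a property claim, so this disjunct is met. Satisfied.
  (c) The operative events occurred in Yarley. Satisfied.
  (d) No such written consent has been filed; the amount in controversy is $229,500, above the USD 224,000 ceiling — no alternative holds. But the operative events occurred in Yarley, and the 'unless' clause therefore excuses the requirement. Satisfied.
  → All conditions met; jurisdiction exists.
The Provincial Court of Yarley:
  (a) The corporate defendant(s) have their principal place of business in Thornmont, not Yarley; no such written consent has been filed; the claim is a tort claim, not a consumer claim — no alternative holds. Not met.
  (b) The claim is a tort claim, not a contract claim. Met.
  (c) The plaintiff resides in Harkwick, which is not Mermont, which satisfies one of the alternatives. Met.
  (d) The amount in controversy is 229,500 dollars, within the 250,000 dollars ceiling — that alternative is enough. And the carve-out is inapplicable — no defendant resides in Yarley (they reside in Thornmont, Mermont). Met.
  → Not every requirement is met — no jurisdiction.
The Superior Court of Mermont:
  (a) Odell Mercantile is organised under the laws of Mermont, which satisfies one of the alternatives. Met.
  (b) The amount in controversy is $229,500, which meets the $218,000 floor, so this disjunct is met. Satisfied.
  (c) The claim is a tort claim, not an employment claim. Condition met.
  (d) Vera Jonquil resides in Mermont — that alternative is enough. Condition met.
  (e) The plaintiff resides in Harkwick, which is not Mermont, which satisfies one of the alternatives. Satisfied.
  → The court has jurisdiction.
Courts with jurisdiction: the Yarley Court of Common Pleas, the Superior Court of Mermont — 2 in total.

2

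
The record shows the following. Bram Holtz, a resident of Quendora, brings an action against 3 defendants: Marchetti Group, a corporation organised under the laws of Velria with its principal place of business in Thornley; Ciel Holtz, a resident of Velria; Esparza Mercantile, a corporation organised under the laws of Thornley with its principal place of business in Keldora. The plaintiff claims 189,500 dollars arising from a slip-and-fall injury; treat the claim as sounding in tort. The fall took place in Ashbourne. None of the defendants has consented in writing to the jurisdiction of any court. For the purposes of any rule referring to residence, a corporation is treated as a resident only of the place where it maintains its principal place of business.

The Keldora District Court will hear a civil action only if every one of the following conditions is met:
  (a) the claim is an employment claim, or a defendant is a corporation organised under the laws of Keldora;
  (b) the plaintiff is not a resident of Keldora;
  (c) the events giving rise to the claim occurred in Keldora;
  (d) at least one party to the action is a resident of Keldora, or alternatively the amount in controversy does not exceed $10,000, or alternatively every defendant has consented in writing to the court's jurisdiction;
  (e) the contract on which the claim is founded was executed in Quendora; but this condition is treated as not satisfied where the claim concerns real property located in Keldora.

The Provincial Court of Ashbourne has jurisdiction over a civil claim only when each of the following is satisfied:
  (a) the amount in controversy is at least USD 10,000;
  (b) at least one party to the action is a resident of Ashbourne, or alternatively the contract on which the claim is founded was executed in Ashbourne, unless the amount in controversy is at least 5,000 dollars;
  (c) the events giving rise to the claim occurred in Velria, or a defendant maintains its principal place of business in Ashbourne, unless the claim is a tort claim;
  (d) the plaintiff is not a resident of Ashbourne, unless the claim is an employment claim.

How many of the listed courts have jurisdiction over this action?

The Keldora District Court:
  (a) The claim is a tort claim, not an employment claim; the corporate defendant(s) are organised in Thornley, Velria, not Keldora — no alternative holds. Fails.
  (b) The plaintiff resides in Quendora, which is not Keldora. Condition met.
  (c) The operative events occurred in Ashbourne, not Keldora. Fails.
  (d) Esparza Mercantile resides in Keldora — that alternative is enough. Satisfied.
  (e) No contract (and hence no place of execution) is alleged. Condition not met.
  → Not every requirement is met — no jurisdiction.
The Provincial Court of Ashbourne:
  (a) The amount in controversy is $189,500, which meets the USD 10,000 floor. Satisfied.
  (b) No party resides in Ashbourne; no contract (and hence no place of execution) is alleged — no alternative holds. However, the amount in controversy is USD 189,500, which meets the $5,000 floor, so the 'unless' proviso supplies this condition. Met.
  (c) The operative events occurred in Ashbourne, not Velria; the corporate defendant(s) have their principal place of business in Keldora, Thornley, not Ashbourne — every alternative fails. The proviso rescues it, though: the claim is a tort claim. Met.
  (d) The plaintiff resides in Quendora, which is not Ashbourne. Met.
  → Jurisdiction lies.
Courts with jurisdiction: the Provincial Court of Ashbourne — 1 in total.

1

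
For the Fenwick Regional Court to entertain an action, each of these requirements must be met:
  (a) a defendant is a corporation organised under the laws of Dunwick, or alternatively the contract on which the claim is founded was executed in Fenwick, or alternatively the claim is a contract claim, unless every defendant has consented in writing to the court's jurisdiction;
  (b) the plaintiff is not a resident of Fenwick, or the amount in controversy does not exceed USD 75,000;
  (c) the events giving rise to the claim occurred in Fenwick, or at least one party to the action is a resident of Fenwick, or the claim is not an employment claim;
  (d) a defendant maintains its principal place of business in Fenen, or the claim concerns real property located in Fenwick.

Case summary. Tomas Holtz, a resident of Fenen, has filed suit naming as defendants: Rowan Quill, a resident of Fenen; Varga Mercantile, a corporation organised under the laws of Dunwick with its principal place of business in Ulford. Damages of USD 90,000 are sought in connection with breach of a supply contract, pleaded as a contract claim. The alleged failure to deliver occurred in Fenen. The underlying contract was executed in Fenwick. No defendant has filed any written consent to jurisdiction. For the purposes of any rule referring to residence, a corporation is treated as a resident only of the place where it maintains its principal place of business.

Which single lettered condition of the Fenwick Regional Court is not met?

(d)

The Fenwick Regional Court:
  (a) Varga Mercantile is organised under the laws of Dunwick, which satisfies one of the alternatives. Satisfied.
  (b) The plaintiff resides in Fenen, which is not Fenwick, which satisfies one of the alternatives. Met.
  (c) The claim is a contract claim, not an employment claim, which satisfies one of the alternatives. Met.
  (d) The corporate defendant(s) have their principal place of business in Ulford, not Fenen; the claim does not concern real property — none of the alternatives is met. Not met.
Only condition (d) fails.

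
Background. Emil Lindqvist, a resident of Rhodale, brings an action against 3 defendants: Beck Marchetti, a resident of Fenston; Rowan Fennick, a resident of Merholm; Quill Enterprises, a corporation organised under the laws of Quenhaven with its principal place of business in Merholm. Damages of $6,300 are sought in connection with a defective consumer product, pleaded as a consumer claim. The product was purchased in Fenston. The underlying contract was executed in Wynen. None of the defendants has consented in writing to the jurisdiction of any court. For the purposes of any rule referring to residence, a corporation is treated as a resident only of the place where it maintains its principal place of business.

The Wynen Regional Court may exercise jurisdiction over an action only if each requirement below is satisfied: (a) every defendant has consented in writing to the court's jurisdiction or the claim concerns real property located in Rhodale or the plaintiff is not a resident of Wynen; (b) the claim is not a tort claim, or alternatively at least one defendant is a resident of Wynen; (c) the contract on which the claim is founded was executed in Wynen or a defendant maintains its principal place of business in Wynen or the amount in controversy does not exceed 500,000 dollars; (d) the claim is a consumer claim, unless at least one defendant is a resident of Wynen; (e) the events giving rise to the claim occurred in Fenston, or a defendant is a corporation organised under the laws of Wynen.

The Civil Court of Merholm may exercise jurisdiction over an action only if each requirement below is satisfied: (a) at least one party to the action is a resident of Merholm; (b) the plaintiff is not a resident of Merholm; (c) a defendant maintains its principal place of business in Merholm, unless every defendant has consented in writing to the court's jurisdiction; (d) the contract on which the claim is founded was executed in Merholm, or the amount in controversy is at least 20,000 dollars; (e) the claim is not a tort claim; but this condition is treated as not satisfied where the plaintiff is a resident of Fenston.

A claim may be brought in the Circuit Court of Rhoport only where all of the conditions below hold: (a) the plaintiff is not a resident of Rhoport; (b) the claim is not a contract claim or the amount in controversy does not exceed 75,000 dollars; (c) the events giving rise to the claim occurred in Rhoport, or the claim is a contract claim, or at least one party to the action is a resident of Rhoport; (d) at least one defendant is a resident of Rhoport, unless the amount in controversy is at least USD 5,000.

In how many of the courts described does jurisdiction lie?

1

The Wynen Regional Court:
  (a) The plaintiff resides in Rhodale, which is not Wynen, so one alternative holds. Met.
  (b) The claim is a consumer claim, not a tort claim — that alternative is enough. Met.
  (c) The contract was executed in Wynen — that alternative is enough. Satisfied.
  (d) The claim is a consumer claim. Satisfied.
  (e) The operative events occurred in Fenston — that alternative is enough. Met.
  → The court has jurisdiction.
The Civil Court of Merholm:
  (a) Rowan Fennick resides in Merholm. Met.
  (b) The plaintiff resides in Rhodale, which is not Merholm. Condition met.
  (c) Quill Enterprises has its principal place of business in Merholm. Met.
  (d) The contract was executed in Wynen, not Merholm; the amount in controversy is USD 6,300, below the $20,000 floor — none of the alternatives is met. Condition not met.
  (e) The claim is a consumer claim, not a tort claim. The carve-out does not apply: the plaintiff resides in Rhodale, not Fenston. Met.
  → At least one condition fails; no jurisdiction.
The Circuit Court of Rhoport:
  (a) The plaintiff resides in Rhodale, which is not Rhoport. Satisfied.
  (b) The claim is a consumer claim, not a contract claim — that alternative is enough. Satisfied.
  (c) The operative events occurred in Fenston, not Rhoport; the claim is a consumer claim, not a contract claim; no party resides in Rhoport — every alternative fails. Fails.
  (d) No defendant resides in Rhoport (they reside in Fenston, Merholm, Merholm). The proviso rescues it, though: the amount in controversy is USD 6,300, which meets the $5,000 floor. Condition met.
  → No jurisdiction.
Courts with jurisdiction: the Wynen Regional Court — 1 in total.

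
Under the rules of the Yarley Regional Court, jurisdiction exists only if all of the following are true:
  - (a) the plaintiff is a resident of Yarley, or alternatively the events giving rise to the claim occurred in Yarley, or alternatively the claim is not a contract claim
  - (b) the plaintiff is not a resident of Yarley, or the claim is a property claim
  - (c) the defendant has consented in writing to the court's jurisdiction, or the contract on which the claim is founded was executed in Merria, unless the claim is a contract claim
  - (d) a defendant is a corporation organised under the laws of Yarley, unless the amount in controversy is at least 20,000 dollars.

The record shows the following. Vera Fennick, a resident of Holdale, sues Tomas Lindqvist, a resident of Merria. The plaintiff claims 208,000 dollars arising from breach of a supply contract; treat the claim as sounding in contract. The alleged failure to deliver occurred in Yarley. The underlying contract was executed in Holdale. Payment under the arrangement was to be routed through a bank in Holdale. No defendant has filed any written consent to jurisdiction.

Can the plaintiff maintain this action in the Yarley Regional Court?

The Yarley Regional Court:
  (a) The operative events occurred in Yarley, so one alternative holds. Condition met.
  (b) The plaintiff resides in Holdale, which is not Yarley — that alternative is enough. Condition met.
  (c) No such written consent has been filed; the contract was executed in Holdale, not Merria — every alternative fails. But the claim is a contract claim, and the 'unless' clause therefore excuses the requirement. Condition met.
  (d) No defendant is a corporation. However, the amount in controversy is $208,000, which meets the USD 20,000 floor, so the 'unless' proviso supplies this condition. Satisfied.
  → Every requirement is satisfied — jurisdiction.

Yes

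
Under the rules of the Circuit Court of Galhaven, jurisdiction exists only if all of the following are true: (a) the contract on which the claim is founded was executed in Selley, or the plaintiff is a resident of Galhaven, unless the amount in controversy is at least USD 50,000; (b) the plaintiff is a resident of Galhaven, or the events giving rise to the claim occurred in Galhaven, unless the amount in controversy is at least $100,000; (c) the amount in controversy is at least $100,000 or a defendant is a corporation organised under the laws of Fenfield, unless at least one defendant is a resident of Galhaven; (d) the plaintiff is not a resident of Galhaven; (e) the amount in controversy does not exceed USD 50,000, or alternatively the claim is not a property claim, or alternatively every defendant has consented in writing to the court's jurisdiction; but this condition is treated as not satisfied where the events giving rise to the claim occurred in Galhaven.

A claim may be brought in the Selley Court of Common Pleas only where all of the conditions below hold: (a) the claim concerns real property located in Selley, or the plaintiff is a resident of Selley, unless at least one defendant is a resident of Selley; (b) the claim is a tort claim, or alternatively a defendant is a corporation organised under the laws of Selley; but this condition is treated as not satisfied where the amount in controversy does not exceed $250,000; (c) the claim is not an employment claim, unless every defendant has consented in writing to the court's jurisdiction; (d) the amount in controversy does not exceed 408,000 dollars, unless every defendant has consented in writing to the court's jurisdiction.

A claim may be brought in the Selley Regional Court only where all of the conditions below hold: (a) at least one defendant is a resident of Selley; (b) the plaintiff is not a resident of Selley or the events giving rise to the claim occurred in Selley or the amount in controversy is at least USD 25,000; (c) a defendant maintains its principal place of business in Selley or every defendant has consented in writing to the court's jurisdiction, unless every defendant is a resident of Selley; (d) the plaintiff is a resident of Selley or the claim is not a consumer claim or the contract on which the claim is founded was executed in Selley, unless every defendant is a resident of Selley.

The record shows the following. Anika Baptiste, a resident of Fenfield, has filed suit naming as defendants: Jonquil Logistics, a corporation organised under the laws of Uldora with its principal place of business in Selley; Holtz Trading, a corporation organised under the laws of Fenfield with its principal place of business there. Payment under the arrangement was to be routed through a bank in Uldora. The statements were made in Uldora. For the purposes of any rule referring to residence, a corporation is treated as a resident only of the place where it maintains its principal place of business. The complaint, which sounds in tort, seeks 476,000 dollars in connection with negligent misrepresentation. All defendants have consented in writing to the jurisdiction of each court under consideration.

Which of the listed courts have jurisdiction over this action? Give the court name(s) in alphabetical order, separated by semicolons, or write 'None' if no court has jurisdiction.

The Circuit Court of Galhaven:
  (a) No contract (and hence no place of execution) is alleged; the plaintiff resides in Fenfield, not Galhaven — every alternative fails. The proviso rescues it, though: the amount in controversy is $476,000, which meets the USD 50,000 floor. Condition met.
  (b) The plaintiff resides in Fenfield, not Galhaven; the operative events occurred in Uldora, not Galhaven — no alternative holds. However, the amount in controversy is USD 476,000, which meets the 100,000 dollars floor, so the 'unless' proviso supplies this condition. Satisfied.
  (c) The amount in controversy is $476,000, which meets the USD 100,000 floor, which satisfies one of the alternatives. Satisfied.
  (d) The plaintiff resides in Fenfield, which is not Galhaven. Satisfied.
  (e) The claim is a tort claim, not a property claim — that alternative is enough. The carve-out does not apply: the operative events occurred in Uldora, not Galhaven. Condition met.
  → Jurisdiction lies.
The Selley Court of Common Pleas:
  (a) The claim does not concern real property; the plaintiff resides in Fenfield, not Selley — none of the alternatives is met. However, Jonquil Logistics resides in Selley, so the 'unless' proviso supplies this condition. Condition met.
  (b) The claim is a tort claim, so one alternative holds. The carve-out does not apply: the amount in controversy is $476,000, above the $250,000 ceiling. Satisfied.
  (c) The claim is a tort claim, not an employment claim. Satisfied.
  (d) The amount in controversy is USD 476,000, above the $408,000 ceiling. The proviso rescues it, though: every defendant has filed written consent. Satisfied.
  → Jurisdiction lies.
The Selley Regional Court:
  (a) Jonquil Logistics resides in Selley. Met.
  (b) The plaintiff resides in Fenfield, which is not Selley, so one alternative holds. Satisfied.
  (c) Jonquil Logistics has its principal place of business in Selley, so one alternative holds. Met.
  (d) The claim is a tort claim, not a consumer claim — that alternative is enough. Satisfied.
  → All conditions met; jurisdiction exists.

the Circuit Court of Galhaven; the Selley Court of Common Pleas; the Selley Regional Court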